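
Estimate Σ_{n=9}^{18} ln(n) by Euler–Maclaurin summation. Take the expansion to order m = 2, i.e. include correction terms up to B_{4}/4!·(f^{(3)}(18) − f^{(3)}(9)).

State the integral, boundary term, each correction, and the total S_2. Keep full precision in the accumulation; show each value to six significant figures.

Integral: ∫_9^18 ln(x) dx = 23.2517.
Boundary: ½(f(9) + f(18)) = ½(2.19722 + 2.89037) = 2.54380.
Running total after boundary: 25.7955.
k=1: B_{2}/(2)! × [f^{(1)}(18) − f^{(1)}(9)] = 1/12 × (0.0555556 − 0.111111) = -0.00462963.
After k=1: 25.7908.
k=2: B_{4}/(4)! × [f^{(3)}(18) − f^{(3)}(9)] = −1/720 × (0.000342936 − 0.00274348) = 3.33410e-06.

S_2 ≈ 25.7908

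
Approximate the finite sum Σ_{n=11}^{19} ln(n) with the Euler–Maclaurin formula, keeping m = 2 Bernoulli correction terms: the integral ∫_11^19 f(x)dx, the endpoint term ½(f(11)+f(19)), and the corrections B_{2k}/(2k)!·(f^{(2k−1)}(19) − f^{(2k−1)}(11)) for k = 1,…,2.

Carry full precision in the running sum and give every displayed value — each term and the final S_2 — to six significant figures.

S_2 ≈ 24.2355

Integral: ∫_11^19 ln(x) dx = 21.5675.
Endpoint term: (f(11) + f(19))/2 = (2.39790 + 2.94444)/2 = 2.67117.
So far: 24.2387.
Correction k=1: B_{2}/2! · (f^{(1)}(19) − f^{(1)}(11)) = 1/12 · (0.0526316 − 0.0909091) = -0.00318979.
After k=1: 24.2355.
Correction k=2: B_{4}/4! · (f^{(3)}(19) − f^{(3)}(11)) = −1/720 · (0.000291588 − 0.00150263) = 1.68200e-06.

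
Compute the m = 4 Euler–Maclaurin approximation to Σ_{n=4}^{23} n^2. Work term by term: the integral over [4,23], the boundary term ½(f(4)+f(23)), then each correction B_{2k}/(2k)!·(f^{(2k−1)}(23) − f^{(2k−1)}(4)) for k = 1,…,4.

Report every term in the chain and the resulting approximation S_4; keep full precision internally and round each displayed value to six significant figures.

S_4 ≈ 4310.00

The integral term ∫_4^23 x^2 dx = 4034.33.
Boundary: ½(f(4) + f(23)) = ½(16.0000 + 529.000) = 272.500.
So far: 4306.83.
Order-1 term: 1/12 · (46.0000 − 8.00000) = 3.16667.
Partial sum through k=1: 4310.00.
Order-2 term: −1/720 · (0.00000 − 0.00000) = 0.00000.
Partial sum through k=2: 4310.00.
Order-3 term: 1/30240 · (0.00000 − 0.00000) = 0.00000.
Partial sum through k=3: 4310.00.
Order-4 term: −1/1209600 · (0.00000 − 0.00000) = 0.00000.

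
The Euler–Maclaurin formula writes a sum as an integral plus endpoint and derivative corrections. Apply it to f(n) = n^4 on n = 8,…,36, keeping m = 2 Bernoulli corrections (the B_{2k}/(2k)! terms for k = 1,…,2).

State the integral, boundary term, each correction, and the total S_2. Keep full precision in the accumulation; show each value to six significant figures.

S_2 ≈ 1.29439e+07

The integral term ∫_8^36 x^4 dx = 1.20867e+07.
Boundary: ½(f(8) + f(36)) = ½(4096.00 + 1.67962e+06) = 841856.
So far: 1.29285e+07.
k=1: B_{2}/(2)! × [f^{(1)}(36) − f^{(1)}(8)] = 1/12 × (186624 − 2048.00) = 15381.3.
Partial sum through k=1: 1.29439e+07.
k=2: B_{4}/(4)! × [f^{(3)}(36) − f^{(3)}(8)] = −1/720 × (864.000 − 192.000) = -0.933333.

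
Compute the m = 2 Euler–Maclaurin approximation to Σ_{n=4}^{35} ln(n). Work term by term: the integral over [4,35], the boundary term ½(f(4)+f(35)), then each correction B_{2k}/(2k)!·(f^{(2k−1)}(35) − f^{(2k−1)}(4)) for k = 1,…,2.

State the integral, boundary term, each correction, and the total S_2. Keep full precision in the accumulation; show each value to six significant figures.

S_2 ≈ 90.3444

The integral term ∫_4^35 ln(x) dx = 87.8920.
Endpoint term: (f(4) + f(35))/2 = (1.38629 + 3.55535)/2 = 2.47082.
Running total after boundary: 90.3628.
Order-1 term: 1/12 · (0.0285714 − 0.250000) = -0.0184524.
After k=1: 90.3444.
Order-2 term: −1/720 · (4.66472e-05 − 0.0312500) = 4.33380e-05.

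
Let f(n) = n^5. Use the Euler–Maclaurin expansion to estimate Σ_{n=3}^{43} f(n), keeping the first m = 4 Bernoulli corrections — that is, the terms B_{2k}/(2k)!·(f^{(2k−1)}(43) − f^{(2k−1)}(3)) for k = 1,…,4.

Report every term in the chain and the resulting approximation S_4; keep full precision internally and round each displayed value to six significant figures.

S_4 ≈ 1.12849e+09

∫_3^43 x^5 dx evaluates to 1.05356e+09.
½[f(3) + f(43)] = ½[243.000 + 1.47008e+08] = 7.35043e+07.
So far: 1.12706e+09.
k=1: B_{2}/(2)! × [f^{(1)}(43) − f^{(1)}(3)] = 1/12 × (1.70940e+07 − 405.000) = 1.42447e+06.
Partial sum through k=1: 1.12849e+09.
k=2: B_{4}/(4)! × [f^{(3)}(43) − f^{(3)}(3)] = −1/720 × (110940 − 540.000) = -153.333.
Partial sum through k=2: 1.12849e+09.
k=3: B_{6}/(6)! × [f^{(5)}(43) − f^{(5)}(3)] = 1/30240 × (120.000 − 120.000) = 0.00000.
Partial sum through k=3: 1.12849e+09.
k=4: B_{8}/(8)! × [f^{(7)}(43) − f^{(7)}(3)] = −1/1209600 × (0.00000 − 0.00000) = 0.00000.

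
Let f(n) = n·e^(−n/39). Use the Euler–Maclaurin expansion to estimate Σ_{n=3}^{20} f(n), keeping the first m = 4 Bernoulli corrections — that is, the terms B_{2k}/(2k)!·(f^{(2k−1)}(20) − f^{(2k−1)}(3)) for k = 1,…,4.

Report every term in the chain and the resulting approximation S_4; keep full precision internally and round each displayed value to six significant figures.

∫_3^20 x·e^(−x/39) dx evaluates to 138.876.
½[f(3) + f(20)] = ½[2.77788 + 11.9761] = 7.37698.
Integral + boundary = 146.253.
Order-1 term: 1/12 · (0.291725 − 0.854733) = -0.0469173.
After k=1: 146.206.
Order-2 term: −1/720 · (0.000979181 − 0.00177952) = 1.11159e-06.
After k=2: 146.206.
Order-3 term: 1/30240 · (1.16145e-06 − 1.97047e-06) = -2.67535e-11.
After k=3: 146.206.
Order-4 term: −1/1209600 · (1.10396e-09 − 1.82181e-09) = 5.93465e-16.

S_4 ≈ 146.206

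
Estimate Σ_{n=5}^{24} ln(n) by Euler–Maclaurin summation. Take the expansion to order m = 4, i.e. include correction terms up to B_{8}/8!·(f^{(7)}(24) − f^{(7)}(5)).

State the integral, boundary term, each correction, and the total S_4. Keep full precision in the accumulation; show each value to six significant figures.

The integral term ∫_5^24 ln(x) dx = 49.2261.
Boundary: ½(f(5) + f(24)) = ½(1.60944 + 3.17805) = 2.39375.
Integral + boundary = 51.6198.
Order-1 term: 1/12 · (0.0416667 − 0.200000) = -0.0131944.
After k=1: 51.6067.
Order-2 term: −1/720 · (0.000144676 − 0.0160000) = 2.20213e-05.
After k=2: 51.6067.
Order-3 term: 1/30240 · (3.01408e-06 − 0.00768000) = -2.53869e-07.
After k=3: 51.6067.
Order-4 term: −1/1209600 · (1.56983e-07 − 0.00921600) = 7.61892e-09.

S_4 ≈ 51.6067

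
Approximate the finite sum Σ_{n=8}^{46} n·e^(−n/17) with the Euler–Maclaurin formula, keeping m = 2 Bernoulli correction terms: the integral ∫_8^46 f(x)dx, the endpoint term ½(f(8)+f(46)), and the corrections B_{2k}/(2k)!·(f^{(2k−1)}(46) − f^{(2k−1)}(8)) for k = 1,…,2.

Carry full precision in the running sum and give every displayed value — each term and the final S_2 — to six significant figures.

S_2 ≈ 197.913

∫_8^46 x·e^(−x/17) dx evaluates to 193.915.
Boundary: ½(f(8) + f(46)) = ½(4.99708 + 3.07332) = 4.03520.
Integral + boundary = 197.950.
k=1: B_{2}/(2)! × [f^{(1)}(46) − f^{(1)}(8)] = 1/12 × (-0.113972 − 0.330689) = -0.0370551.
After k=1: 197.913.
k=2: B_{4}/(4)! × [f^{(3)}(46) − f^{(3)}(8)] = −1/720 × (6.79945e-05 − 0.00546698) = 7.49860e-06.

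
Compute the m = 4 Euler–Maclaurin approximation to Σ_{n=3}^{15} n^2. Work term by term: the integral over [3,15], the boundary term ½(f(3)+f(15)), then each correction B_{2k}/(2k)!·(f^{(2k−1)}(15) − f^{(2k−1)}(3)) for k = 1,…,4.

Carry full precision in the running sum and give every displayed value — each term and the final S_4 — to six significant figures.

Integral: ∫_3^15 x^2 dx = 1116.00.
Boundary: ½(f(3) + f(15)) = ½(9.00000 + 225.000) = 117.000.
Integral + boundary = 1233.00.
Correction k=1: B_{2}/2! · (f^{(1)}(15) − f^{(1)}(3)) = 1/12 · (30.0000 − 6.00000) = 2.00000.
After k=1: 1235.00.
Correction k=2: B_{4}/4! · (f^{(3)}(15) − f^{(3)}(3)) = −1/720 · (0.00000 − 0.00000) = 0.00000.
After k=2: 1235.00.
Correction k=3: B_{6}/6! · (f^{(5)}(15) − f^{(5)}(3)) = 1/30240 · (0.00000 − 0.00000) = 0.00000.
After k=3: 1235.00.
Correction k=4: B_{8}/8! · (f^{(7)}(15) − f^{(7)}(3)) = −1/1209600 · (0.00000 − 0.00000) = 0.00000.

S_4 ≈ 1235.00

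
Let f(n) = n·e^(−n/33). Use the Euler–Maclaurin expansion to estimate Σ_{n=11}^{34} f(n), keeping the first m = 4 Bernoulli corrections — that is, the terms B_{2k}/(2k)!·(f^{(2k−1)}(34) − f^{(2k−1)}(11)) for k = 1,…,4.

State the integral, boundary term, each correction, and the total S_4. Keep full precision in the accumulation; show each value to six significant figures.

Integral: ∫_11^34 x·e^(−x/33) dx = 251.300.
Endpoint term: (f(11) + f(34))/2 = (7.88184 + 12.1346)/2 = 10.0082.
Running total after boundary: 261.308.
Order-1 term: 1/12 · (-0.0108151 − 0.477688) = -0.0407086.
Partial sum through k=1: 261.268.
Order-2 term: −1/720 · (0.000645530 − 0.00175459) = 1.54036e-06.
Partial sum through k=2: 261.268.
Order-3 term: 1/30240 · (1.19467e-06 − 2.81959e-06) = -5.37343e-11.
Partial sum through k=3: 261.268.
Order-4 term: −1/1209600 · (1.64973e-09 − 3.69880e-09) = 1.69400e-15.

S_4 ≈ 261.268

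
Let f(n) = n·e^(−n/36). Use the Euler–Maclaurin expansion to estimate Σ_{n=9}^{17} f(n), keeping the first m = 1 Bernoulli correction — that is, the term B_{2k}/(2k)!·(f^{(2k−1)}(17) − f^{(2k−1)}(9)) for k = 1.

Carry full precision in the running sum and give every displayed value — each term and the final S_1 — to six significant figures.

Integral: ∫_9^17 x·e^(−x/36) dx = 71.8000.
Endpoint term: (f(9) + f(17))/2 = (7.00921 + 10.6015)/2 = 8.80533.
Integral + boundary = 80.6053.
Order-1 term: 1/12 · (0.329130 − 0.584101) = -0.0212475.

S_1 ≈ 80.5841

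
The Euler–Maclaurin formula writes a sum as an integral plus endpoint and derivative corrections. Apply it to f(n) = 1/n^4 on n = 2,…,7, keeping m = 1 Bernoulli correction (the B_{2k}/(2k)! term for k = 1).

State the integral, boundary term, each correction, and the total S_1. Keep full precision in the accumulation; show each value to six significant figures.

S_1 ≈ 0.0825499

Integral: ∫_2^7 1/x^4 dx = 0.0406948.
Boundary: ½(f(2) + f(7)) = ½(0.0625000 + 0.000416493) = 0.0314582.
Running total after boundary: 0.0721531.
Correction k=1: B_{2}/2! · (f^{(1)}(7) − f^{(1)}(2)) = 1/12 · (-0.000237996 − (-0.125000)) = 0.0103968.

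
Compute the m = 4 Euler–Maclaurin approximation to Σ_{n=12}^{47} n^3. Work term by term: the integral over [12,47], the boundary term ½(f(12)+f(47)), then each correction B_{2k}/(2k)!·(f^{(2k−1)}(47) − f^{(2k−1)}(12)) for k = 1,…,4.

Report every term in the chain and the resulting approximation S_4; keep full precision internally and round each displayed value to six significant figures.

∫_12^47 x^3 dx evaluates to 1.21474e+06.
½[f(12) + f(47)] = ½[1728.00 + 103823] = 52775.5.
Integral + boundary = 1.26751e+06.
Order-1 term: 1/12 · (6627.00 − 432.000) = 516.250.
After k=1: 1.26803e+06.
Order-2 term: −1/720 · (6.00000 − 6.00000) = 0.00000.
After k=2: 1.26803e+06.
Order-3 term: 1/30240 · (0.00000 − 0.00000) = 0.00000.
After k=3: 1.26803e+06.
Order-4 term: −1/1209600 · (0.00000 − 0.00000) = 0.00000.

S_4 ≈ 1.26803e+06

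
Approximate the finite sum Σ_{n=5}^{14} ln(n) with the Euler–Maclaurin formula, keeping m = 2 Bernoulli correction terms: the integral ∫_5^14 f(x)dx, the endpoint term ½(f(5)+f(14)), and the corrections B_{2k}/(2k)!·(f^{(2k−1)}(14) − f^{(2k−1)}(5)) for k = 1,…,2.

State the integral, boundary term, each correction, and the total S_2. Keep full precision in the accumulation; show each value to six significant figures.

S_2 ≈ 22.0132

∫_5^14 ln(x) dx evaluates to 19.8996.
½[f(5) + f(14)] = ½[1.60944 + 2.63906] = 2.12425.
Running total after boundary: 22.0239.
Correction k=1: B_{2}/2! · (f^{(1)}(14) − f^{(1)}(5)) = 1/12 · (0.0714286 − 0.200000) = -0.0107143.
Running total after k=1: 22.0131.
Correction k=2: B_{4}/4! · (f^{(3)}(14) − f^{(3)}(5)) = −1/720 · (0.000728863 − 0.0160000) = 2.12099e-05.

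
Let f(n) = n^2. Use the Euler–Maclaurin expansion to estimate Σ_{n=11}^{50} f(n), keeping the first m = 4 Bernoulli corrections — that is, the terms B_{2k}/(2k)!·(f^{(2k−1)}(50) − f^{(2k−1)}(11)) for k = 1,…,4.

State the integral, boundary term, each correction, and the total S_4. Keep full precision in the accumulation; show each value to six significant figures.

S_4 ≈ 42540.0

∫_11^50 x^2 dx evaluates to 41223.0.
Endpoint term: (f(11) + f(50))/2 = (121.000 + 2500.00)/2 = 1310.50.
Running total after boundary: 42533.5.
Order-1 term: 1/12 · (100.000 − 22.0000) = 6.50000.
Partial sum through k=1: 42540.0.
Order-2 term: −1/720 · (0.00000 − 0.00000) = 0.00000.
Partial sum through k=2: 42540.0.
Order-3 term: 1/30240 · (0.00000 − 0.00000) = 0.00000.
Partial sum through k=3: 42540.0.
Order-4 term: −1/1209600 · (0.00000 − 0.00000) = 0.00000.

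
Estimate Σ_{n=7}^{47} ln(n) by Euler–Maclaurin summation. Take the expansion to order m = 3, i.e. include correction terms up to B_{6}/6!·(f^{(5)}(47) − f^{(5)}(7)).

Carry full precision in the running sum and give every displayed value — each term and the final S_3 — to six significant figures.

∫_7^47 ln(x) dx evaluates to 127.336.
½[f(7) + f(47)] = ½[1.94591 + 3.85015] = 2.89803.
Running total after boundary: 130.234.
k=1: B_{2}/(2)! × [f^{(1)}(47) − f^{(1)}(7)] = 1/12 × (0.0212766 − 0.142857) = -0.0101317.
Running total after k=1: 130.223.
k=2: B_{4}/(4)! × [f^{(3)}(47) − f^{(3)}(7)] = −1/720 × (1.92636e-05 − 0.00583090) = 8.07172e-06.
Running total after k=2: 130.223.
k=3: B_{6}/(6)! × [f^{(5)}(47) − f^{(5)}(7)] = 1/30240 × (1.04646e-07 − 0.00142798) = -4.72180e-08.

S_3 ≈ 130.223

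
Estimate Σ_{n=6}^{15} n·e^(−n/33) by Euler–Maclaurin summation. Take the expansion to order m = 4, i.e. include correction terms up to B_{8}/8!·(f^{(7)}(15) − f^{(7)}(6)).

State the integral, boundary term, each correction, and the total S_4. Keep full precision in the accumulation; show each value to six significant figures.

S_4 ≈ 74.8513

Integral: ∫_6^15 x·e^(−x/33) dx = 67.6175.
½[f(6) + f(15)] = ½[5.00252 + 9.52105] = 7.26178.
So far: 74.8793.
Order-1 term: 1/12 · (0.346220 − 0.682161) = -0.0279951.
Partial sum through k=1: 74.8513.
Order-2 term: −1/720 · (0.00148365 − 0.00215764) = 9.36097e-07.
Partial sum through k=2: 74.8513.
Order-3 term: 1/30240 · (2.43285e-06 − 3.38739e-06) = -3.15654e-11.
Partial sum through k=3: 74.8513.
Order-4 term: −1/1209600 · (3.21699e-09 − 4.40172e-09) = 9.79439e-16.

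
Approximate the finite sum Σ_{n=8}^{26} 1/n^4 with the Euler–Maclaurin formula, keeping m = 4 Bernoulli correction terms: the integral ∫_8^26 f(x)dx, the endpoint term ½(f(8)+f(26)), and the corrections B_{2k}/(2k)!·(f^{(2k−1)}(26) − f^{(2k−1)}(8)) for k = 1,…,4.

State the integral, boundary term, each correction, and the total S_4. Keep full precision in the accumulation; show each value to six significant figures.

Integral: ∫_8^26 1/x^4 dx = 0.000632076.
Boundary: ½(f(8) + f(26)) = ½(0.000244141 + 2.18830e-06) = 0.000123164.
Running total after boundary: 0.000755241.
Correction k=1: B_{2}/2! · (f^{(1)}(26) − f^{(1)}(8)) = 1/12 · (-3.36661e-07 − (-0.000122070)) = 1.01445e-05.
Running total after k=1: 0.000765385.
Correction k=2: B_{4}/4! · (f^{(3)}(26) − f^{(3)}(8)) = −1/720 · (-1.49406e-08 − (-5.72205e-05)) = -7.94521e-08.
Running total after k=2: 0.000765306.
Correction k=3: B_{6}/6! · (f^{(5)}(26) − f^{(5)}(8)) = 1/30240 · (-1.23768e-09 − (-5.00679e-05)) = 1.65564e-09.
Running total after k=3: 0.000765308.
Correction k=4: B_{8}/8! · (f^{(7)}(26) − f^{(7)}(8)) = −1/1209600 · (-1.64780e-10 − (-7.04080e-05)) = -5.82075e-11.

S_4 ≈ 0.000765307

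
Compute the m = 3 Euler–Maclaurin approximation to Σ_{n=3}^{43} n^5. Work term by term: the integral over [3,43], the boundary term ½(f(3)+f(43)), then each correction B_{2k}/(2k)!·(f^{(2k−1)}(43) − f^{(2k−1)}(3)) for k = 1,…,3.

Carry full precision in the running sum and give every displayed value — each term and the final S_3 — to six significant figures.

The integral term ∫_3^43 x^5 dx = 1.05356e+09.
Endpoint term: (f(3) + f(43))/2 = (243.000 + 1.47008e+08)/2 = 7.35043e+07.
Running total after boundary: 1.12706e+09.
Order-1 term: 1/12 · (1.70940e+07 − 405.000) = 1.42447e+06.
After k=1: 1.12849e+09.
Order-2 term: −1/720 · (110940 − 540.000) = -153.333.
After k=2: 1.12849e+09.
Order-3 term: 1/30240 · (120.000 − 120.000) = 0.00000.

S_3 ≈ 1.12849e+09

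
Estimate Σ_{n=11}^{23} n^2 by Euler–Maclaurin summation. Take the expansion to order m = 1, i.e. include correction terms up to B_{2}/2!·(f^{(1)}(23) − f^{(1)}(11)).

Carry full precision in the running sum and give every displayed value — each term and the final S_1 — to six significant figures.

S_1 ≈ 3939.00

∫_11^23 x^2 dx evaluates to 3612.00.
½[f(11) + f(23)] = ½[121.000 + 529.000] = 325.000.
So far: 3937.00.
k=1: B_{2}/(2)! × [f^{(1)}(23) − f^{(1)}(11)] = 1/12 × (46.0000 − 22.0000) = 2.00000.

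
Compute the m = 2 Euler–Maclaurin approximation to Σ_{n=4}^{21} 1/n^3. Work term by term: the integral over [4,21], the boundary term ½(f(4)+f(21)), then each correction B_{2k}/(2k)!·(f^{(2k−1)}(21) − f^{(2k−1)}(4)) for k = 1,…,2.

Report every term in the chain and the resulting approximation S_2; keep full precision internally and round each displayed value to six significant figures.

S_2 ≈ 0.0389376

Integral: ∫_4^21 1/x^3 dx = 0.0301162.
½[f(4) + f(21)] = ½[0.0156250 + 0.000107980] = 0.00786649.
Integral + boundary = 0.0379827.
Order-1 term: 1/12 · (-1.54257e-05 − (-0.0117188)) = 0.000975277.
After k=1: 0.0389580.
Order-2 term: −1/720 · (-6.99577e-07 − (-0.0146484)) = -2.03441e-05.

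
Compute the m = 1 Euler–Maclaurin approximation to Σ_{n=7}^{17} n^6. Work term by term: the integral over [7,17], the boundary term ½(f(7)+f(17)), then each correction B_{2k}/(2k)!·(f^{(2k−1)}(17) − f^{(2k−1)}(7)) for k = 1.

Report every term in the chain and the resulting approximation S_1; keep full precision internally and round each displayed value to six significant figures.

The integral term ∫_7^17 x^6 dx = 5.85022e+07.
Boundary: ½(f(7) + f(17)) = ½(117649 + 2.41376e+07) = 1.21276e+07.
Running total after boundary: 7.06298e+07.
Order-1 term: 1/12 · (8.51914e+06 − 100842) = 701525.

S_1 ≈ 7.13313e+07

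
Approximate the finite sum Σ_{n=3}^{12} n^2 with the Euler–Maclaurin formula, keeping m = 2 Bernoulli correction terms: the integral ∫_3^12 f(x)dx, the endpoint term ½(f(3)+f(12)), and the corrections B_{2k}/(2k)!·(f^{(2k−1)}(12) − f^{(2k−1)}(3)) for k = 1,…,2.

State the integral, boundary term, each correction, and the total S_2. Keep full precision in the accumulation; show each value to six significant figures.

S_2 ≈ 645.000

The integral term ∫_3^12 x^2 dx = 567.000.
½[f(3) + f(12)] = ½[9.00000 + 144.000] = 76.5000.
Integral + boundary = 643.500.
Correction k=1: B_{2}/2! · (f^{(1)}(12) − f^{(1)}(3)) = 1/12 · (24.0000 − 6.00000) = 1.50000.
Running total after k=1: 645.000.
Correction k=2: B_{4}/4! · (f^{(3)}(12) − f^{(3)}(3)) = −1/720 · (0.00000 − 0.00000) = 0.00000.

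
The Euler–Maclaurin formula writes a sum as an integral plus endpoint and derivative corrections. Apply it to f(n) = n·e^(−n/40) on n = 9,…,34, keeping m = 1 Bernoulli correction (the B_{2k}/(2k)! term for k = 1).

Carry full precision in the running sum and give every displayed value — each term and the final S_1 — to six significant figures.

∫_9^34 x·e^(−x/40) dx evaluates to 299.944.
½[f(9) + f(34)] = ½[7.18665 + 14.5321] = 10.8594.
Running total after boundary: 310.803.
Order-1 term: 1/12 · (0.0641122 − 0.618850) = -0.0462282.

S_1 ≈ 310.757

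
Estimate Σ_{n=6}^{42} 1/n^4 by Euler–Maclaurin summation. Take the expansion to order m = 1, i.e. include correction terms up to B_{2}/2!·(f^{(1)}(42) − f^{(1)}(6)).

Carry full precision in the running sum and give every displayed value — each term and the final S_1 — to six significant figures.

S_1 ≈ 0.00196754

Integral: ∫_6^42 1/x^4 dx = 0.00153871.
½[f(6) + f(42)] = ½[0.000771605 + 3.21368e-07] = 0.000385963.
Integral + boundary = 0.00192467.
k=1: B_{2}/(2)! × [f^{(1)}(42) − f^{(1)}(6)] = 1/12 × (-3.06065e-08 − (-0.000514403)) = 4.28644e-05.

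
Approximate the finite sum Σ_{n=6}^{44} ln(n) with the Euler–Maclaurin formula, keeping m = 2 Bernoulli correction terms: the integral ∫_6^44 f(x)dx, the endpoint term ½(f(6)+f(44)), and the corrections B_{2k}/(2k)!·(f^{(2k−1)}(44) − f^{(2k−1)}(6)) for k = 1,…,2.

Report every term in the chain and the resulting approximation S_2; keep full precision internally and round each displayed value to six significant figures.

S_2 ≈ 120.530

Integral: ∫_6^44 ln(x) dx = 117.754.
½[f(6) + f(44)] = ½[1.79176 + 3.78419] = 2.78797.
Running total after boundary: 120.542.
Order-1 term: 1/12 · (0.0227273 − 0.166667) = -0.0119949.
Partial sum through k=1: 120.530.
Order-2 term: −1/720 · (2.34786e-05 − 0.00925926) = 1.28275e-05.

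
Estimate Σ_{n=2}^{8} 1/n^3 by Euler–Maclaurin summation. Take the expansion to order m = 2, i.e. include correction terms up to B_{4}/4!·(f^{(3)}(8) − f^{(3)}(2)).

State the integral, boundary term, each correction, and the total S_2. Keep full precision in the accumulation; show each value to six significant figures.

S_2 ≈ 0.194926

The integral term ∫_2^8 1/x^3 dx = 0.117188.
½[f(2) + f(8)] = ½[0.125000 + 0.00195312] = 0.0634766.
So far: 0.180664.
Order-1 term: 1/12 · (-0.000732422 − (-0.187500)) = 0.0155640.
Running total after k=1: 0.196228.
Order-2 term: −1/720 · (-0.000228882 − (-0.937500)) = -0.00130177.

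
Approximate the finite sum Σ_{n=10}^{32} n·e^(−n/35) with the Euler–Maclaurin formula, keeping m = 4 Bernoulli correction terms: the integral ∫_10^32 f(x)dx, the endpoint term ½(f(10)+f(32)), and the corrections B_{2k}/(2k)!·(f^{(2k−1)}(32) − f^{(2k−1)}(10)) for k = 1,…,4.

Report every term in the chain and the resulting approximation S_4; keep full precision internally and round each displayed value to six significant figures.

S_4 ≈ 253.823

Integral: ∫_10^32 x·e^(−x/35) dx = 243.694.
Endpoint term: (f(10) + f(32))/2 = (7.51477 + 12.8257)/2 = 10.1702.
Running total after boundary: 253.864.
k=1: B_{2}/(2)! × [f^{(1)}(32) − f^{(1)}(10)] = 1/12 × (0.0343545 − 0.536769) = -0.0418679.
After k=1: 253.823.
k=2: B_{4}/(4)! × [f^{(3)}(32) − f^{(3)}(10)] = −1/720 × (0.000682416 − 0.00166508) = 1.36481e-06.
After k=2: 253.823.
k=3: B_{6}/(6)! × [f^{(5)}(32) − f^{(5)}(10)] = 1/30240 × (1.09126e-06 − 2.36080e-06) = -4.19824e-11.
After k=3: 253.823.
k=4: B_{8}/(8)! × [f^{(7)}(32) − f^{(7)}(10)] = −1/1209600 × (1.32689e-09 − 2.74478e-09) = 1.17220e-15.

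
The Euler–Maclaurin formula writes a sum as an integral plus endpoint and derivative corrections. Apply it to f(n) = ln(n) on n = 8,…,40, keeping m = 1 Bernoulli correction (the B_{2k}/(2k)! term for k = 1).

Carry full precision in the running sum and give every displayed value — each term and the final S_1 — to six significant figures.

Integral: ∫_8^40 ln(x) dx = 98.9196.
Boundary: ½(f(8) + f(40)) = ½(2.07944 + 3.68888) = 2.88416.
So far: 101.804.
Correction k=1: B_{2}/2! · (f^{(1)}(40) − f^{(1)}(8)) = 1/12 · (0.0250000 − 0.125000) = -0.00833333.

S_1 ≈ 101.795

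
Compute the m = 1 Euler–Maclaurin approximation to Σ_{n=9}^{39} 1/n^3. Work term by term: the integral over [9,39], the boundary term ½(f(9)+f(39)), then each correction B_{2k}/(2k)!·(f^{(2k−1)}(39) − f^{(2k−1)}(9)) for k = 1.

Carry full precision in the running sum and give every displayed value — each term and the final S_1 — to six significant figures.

S_1 ≈ 0.00657640

∫_9^39 1/x^3 dx evaluates to 0.00584411.
Endpoint term: (f(9) + f(39))/2 = (0.00137174 + 1.68580e-05)/2 = 0.000694300.
Running total after boundary: 0.00653841.
k=1: B_{2}/(2)! × [f^{(1)}(39) − f^{(1)}(9)] = 1/12 × (-1.29677e-06 − (-0.000457247)) = 3.79959e-05.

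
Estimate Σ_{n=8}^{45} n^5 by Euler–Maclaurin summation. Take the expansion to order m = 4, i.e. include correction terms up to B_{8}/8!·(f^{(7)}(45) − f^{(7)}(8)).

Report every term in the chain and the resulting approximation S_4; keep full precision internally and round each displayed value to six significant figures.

The integral term ∫_8^45 x^5 dx = 1.38392e+09.
½[f(8) + f(45)] = ½[32768.0 + 1.84528e+08] = 9.22804e+07.
Integral + boundary = 1.47620e+09.
Order-1 term: 1/12 · (2.05031e+07 − 20480.0) = 1.70689e+06.
Partial sum through k=1: 1.47790e+09.
Order-2 term: −1/720 · (121500 − 3840.00) = -163.417.
Partial sum through k=2: 1.47790e+09.
Order-3 term: 1/30240 · (120.000 − 120.000) = 0.00000.
Partial sum through k=3: 1.47790e+09.
Order-4 term: −1/1209600 · (0.00000 − 0.00000) = 0.00000.

S_4 ≈ 1.47790e+09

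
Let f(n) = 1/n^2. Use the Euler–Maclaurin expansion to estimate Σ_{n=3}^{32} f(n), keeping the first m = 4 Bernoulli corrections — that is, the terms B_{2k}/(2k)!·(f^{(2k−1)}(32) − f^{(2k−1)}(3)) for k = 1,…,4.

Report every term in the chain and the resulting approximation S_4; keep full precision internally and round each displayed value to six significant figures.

S_4 ≈ 0.364167

Integral: ∫_3^32 1/x^2 dx = 0.302083.
½[f(3) + f(32)] = ½[0.111111 + 0.000976562] = 0.0560438.
Integral + boundary = 0.358127.
Correction k=1: B_{2}/2! · (f^{(1)}(32) − f^{(1)}(3)) = 1/12 · (-6.10352e-05 − (-0.0740741)) = 0.00616775.
After k=1: 0.364295.
Correction k=2: B_{4}/4! · (f^{(3)}(32) − f^{(3)}(3)) = −1/720 · (-7.15256e-07 − (-0.0987654)) = -0.000137173.
After k=2: 0.364158.
Correction k=3: B_{6}/6! · (f^{(5)}(32) − f^{(5)}(3)) = 1/30240 · (-2.09548e-08 − (-0.329218)) = 1.08868e-05.
After k=3: 0.364169.
Correction k=4: B_{8}/8! · (f^{(7)}(32) − f^{(7)}(3)) = −1/1209600 · (-1.14596e-09 − (-2.04847)) = -1.69351e-06.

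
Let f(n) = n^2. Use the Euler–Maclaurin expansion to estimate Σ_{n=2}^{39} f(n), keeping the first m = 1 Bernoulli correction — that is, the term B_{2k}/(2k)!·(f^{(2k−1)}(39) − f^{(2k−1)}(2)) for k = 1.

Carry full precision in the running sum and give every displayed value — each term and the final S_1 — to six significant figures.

S_1 ≈ 20539.0

The integral term ∫_2^39 x^2 dx = 19770.3.
½[f(2) + f(39)] = ½[4.00000 + 1521.00] = 762.500.
So far: 20532.8.
Correction k=1: B_{2}/2! · (f^{(1)}(39) − f^{(1)}(2)) = 1/12 · (78.0000 − 4.00000) = 6.16667.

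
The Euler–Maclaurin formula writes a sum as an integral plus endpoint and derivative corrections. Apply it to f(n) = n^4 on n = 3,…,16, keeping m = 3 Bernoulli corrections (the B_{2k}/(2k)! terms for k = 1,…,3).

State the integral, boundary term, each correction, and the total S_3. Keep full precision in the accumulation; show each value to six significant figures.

S_3 ≈ 243831

∫_3^16 x^4 dx evaluates to 209667.
Boundary: ½(f(3) + f(16)) = ½(81.0000 + 65536.0) = 32808.5.
Running total after boundary: 242475.
Correction k=1: B_{2}/2! · (f^{(1)}(16) − f^{(1)}(3)) = 1/12 · (16384.0 − 108.000) = 1356.33.
Running total after k=1: 243831.
Correction k=2: B_{4}/4! · (f^{(3)}(16) − f^{(3)}(3)) = −1/720 · (384.000 − 72.0000) = -0.433333.
Running total after k=2: 243831.
Correction k=3: B_{6}/6! · (f^{(5)}(16) − f^{(5)}(3)) = 1/30240 · (0.00000 − 0.00000) = 0.00000.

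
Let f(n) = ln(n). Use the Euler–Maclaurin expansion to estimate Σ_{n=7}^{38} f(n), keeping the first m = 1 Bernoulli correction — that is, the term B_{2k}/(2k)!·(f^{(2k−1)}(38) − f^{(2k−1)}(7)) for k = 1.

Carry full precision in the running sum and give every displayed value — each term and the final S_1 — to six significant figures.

The integral term ∫_7^38 ln(x) dx = 93.6069.
Boundary: ½(f(7) + f(38)) = ½(1.94591 + 3.63759) = 2.79175.
Running total after boundary: 96.3987.
Order-1 term: 1/12 · (0.0263158 − 0.142857) = -0.00971178.

S_1 ≈ 96.3889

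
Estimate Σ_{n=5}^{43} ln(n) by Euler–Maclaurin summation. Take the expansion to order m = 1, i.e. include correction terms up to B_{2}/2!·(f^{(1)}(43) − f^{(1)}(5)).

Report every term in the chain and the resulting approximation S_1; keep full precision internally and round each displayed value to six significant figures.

∫_5^43 ln(x) dx evaluates to 115.684.
Endpoint term: (f(5) + f(43))/2 = (1.60944 + 3.76120)/2 = 2.68532.
Integral + boundary = 118.370.
k=1: B_{2}/(2)! × [f^{(1)}(43) − f^{(1)}(5)] = 1/12 × (0.0232558 − 0.200000) = -0.0147287.

S_1 ≈ 118.355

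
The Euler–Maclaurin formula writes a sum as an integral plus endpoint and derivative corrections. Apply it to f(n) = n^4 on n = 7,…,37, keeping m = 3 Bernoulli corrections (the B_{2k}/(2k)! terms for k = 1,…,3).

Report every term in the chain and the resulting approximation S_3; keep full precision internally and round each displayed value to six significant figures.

S_3 ≈ 1.48205e+07

The integral term ∫_7^37 x^4 dx = 1.38654e+07.
Boundary: ½(f(7) + f(37)) = ½(2401.00 + 1.87416e+06) = 938281.
Running total after boundary: 1.48037e+07.
Correction k=1: B_{2}/2! · (f^{(1)}(37) − f^{(1)}(7)) = 1/12 · (202612 − 1372.00) = 16770.0.
After k=1: 1.48205e+07.
Correction k=2: B_{4}/4! · (f^{(3)}(37) − f^{(3)}(7)) = −1/720 · (888.000 − 168.000) = -1.00000.
After k=2: 1.48205e+07.
Correction k=3: B_{6}/6! · (f^{(5)}(37) − f^{(5)}(7)) = 1/30240 · (0.00000 − 0.00000) = 0.00000.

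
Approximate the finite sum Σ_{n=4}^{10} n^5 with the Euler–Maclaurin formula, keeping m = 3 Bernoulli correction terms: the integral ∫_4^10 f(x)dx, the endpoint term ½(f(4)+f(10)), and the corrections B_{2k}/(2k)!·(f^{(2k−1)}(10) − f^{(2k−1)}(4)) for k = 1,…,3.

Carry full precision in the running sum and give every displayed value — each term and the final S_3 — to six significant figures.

Integral: ∫_4^10 x^5 dx = 165984.
Boundary: ½(f(4) + f(10)) = ½(1024.00 + 100000) = 50512.0.
Running total after boundary: 216496.
Correction k=1: B_{2}/2! · (f^{(1)}(10) − f^{(1)}(4)) = 1/12 · (50000.0 − 1280.00) = 4060.00.
Partial sum through k=1: 220556.
Correction k=2: B_{4}/4! · (f^{(3)}(10) − f^{(3)}(4)) = −1/720 · (6000.00 − 960.000) = -7.00000.
Partial sum through k=2: 220549.
Correction k=3: B_{6}/6! · (f^{(5)}(10) − f^{(5)}(4)) = 1/30240 · (120.000 − 120.000) = 0.00000.

S_3 ≈ 220549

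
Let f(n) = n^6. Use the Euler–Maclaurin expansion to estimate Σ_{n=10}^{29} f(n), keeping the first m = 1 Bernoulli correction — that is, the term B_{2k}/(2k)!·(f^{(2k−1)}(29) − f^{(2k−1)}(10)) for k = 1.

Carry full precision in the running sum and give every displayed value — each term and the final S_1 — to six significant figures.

∫_10^29 x^6 dx evaluates to 2.46284e+09.
½[f(10) + f(29)] = ½[1.00000e+06 + 5.94823e+08] = 2.97912e+08.
Integral + boundary = 2.76075e+09.
k=1: B_{2}/(2)! × [f^{(1)}(29) − f^{(1)}(10)] = 1/12 × (1.23067e+08 − 600000) = 1.02056e+07.

S_1 ≈ 2.77096e+09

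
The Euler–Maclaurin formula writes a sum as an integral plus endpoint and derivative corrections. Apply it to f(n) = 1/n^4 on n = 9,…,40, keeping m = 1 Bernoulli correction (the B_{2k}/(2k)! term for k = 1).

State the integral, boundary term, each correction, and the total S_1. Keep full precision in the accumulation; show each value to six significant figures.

∫_9^40 1/x^4 dx evaluates to 0.000452039.
Boundary: ½(f(9) + f(40)) = ½(0.000152416 + 3.90625e-07) = 7.64032e-05.
Integral + boundary = 0.000528442.
Order-1 term: 1/12 · (-3.90625e-08 − (-6.77404e-05)) = 5.64177e-06.

S_1 ≈ 0.000534084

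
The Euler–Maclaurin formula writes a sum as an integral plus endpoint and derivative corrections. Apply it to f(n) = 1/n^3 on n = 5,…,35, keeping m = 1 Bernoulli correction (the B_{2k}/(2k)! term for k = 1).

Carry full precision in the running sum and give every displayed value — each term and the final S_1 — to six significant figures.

∫_5^35 1/x^3 dx evaluates to 0.0195918.
½[f(5) + f(35)] = ½[0.00800000 + 2.33236e-05] = 0.00401166.
Running total after boundary: 0.0236035.
Order-1 term: 1/12 · (-1.99917e-06 − (-0.00480000)) = 0.000399833.

S_1 ≈ 0.0240033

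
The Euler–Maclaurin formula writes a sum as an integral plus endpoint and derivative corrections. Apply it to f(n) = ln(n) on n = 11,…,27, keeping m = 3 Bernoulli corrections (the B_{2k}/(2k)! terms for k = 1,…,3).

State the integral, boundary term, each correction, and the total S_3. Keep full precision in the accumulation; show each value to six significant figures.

S_3 ≈ 49.4531

The integral term ∫_11^27 ln(x) dx = 46.6107.
Boundary: ½(f(11) + f(27)) = ½(2.39790 + 3.29584) = 2.84687.
Integral + boundary = 49.4576.
Order-1 term: 1/12 · (0.0370370 − 0.0909091) = -0.00448934.
Partial sum through k=1: 49.4531.
Order-2 term: −1/720 · (0.000101611 − 0.00150263) = 1.94586e-06.
Partial sum through k=2: 49.4531.
Order-3 term: 1/30240 · (1.67260e-06 − 0.000149021) = -4.87264e-09.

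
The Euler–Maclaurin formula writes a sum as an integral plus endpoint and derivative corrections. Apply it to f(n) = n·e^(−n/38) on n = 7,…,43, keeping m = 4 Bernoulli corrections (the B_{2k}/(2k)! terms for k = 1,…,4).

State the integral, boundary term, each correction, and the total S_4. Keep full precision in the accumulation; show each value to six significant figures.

S_4 ≈ 439.368

Integral: ∫_7^43 x·e^(−x/38) dx = 429.583.
½[f(7) + f(43)] = ½[5.82232 + 13.8685] = 9.84542.
Integral + boundary = 439.429.
k=1: B_{2}/(2)! × [f^{(1)}(43) − f^{(1)}(7)] = 1/12 × (-0.0424373 − 0.678542) = -0.0600816.
Partial sum through k=1: 439.368.
k=2: B_{4}/(4)! × [f^{(3)}(43) − f^{(3)}(7)] = −1/720 × (0.000417320 − 0.00162193) = 1.67307e-06.
Partial sum through k=2: 439.368.
k=3: B_{6}/(6)! × [f^{(5)}(43) − f^{(5)}(7)] = 1/30240 × (5.98358e-07 − 1.92102e-06) = -4.37388e-11.
Partial sum through k=3: 439.368.
k=4: B_{8}/(8)! × [f^{(7)}(43) − f^{(7)}(7)] = −1/1209600 × (6.28610e-10 − 1.88284e-09) = 1.03690e-15.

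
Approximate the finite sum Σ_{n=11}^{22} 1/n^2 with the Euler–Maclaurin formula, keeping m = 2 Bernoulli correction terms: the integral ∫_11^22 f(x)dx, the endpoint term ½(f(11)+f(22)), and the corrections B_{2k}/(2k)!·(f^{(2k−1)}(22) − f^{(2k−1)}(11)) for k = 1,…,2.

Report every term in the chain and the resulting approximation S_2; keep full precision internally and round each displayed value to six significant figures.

Integral: ∫_11^22 1/x^2 dx = 0.0454545.
Boundary: ½(f(11) + f(22)) = ½(0.00826446 + 0.00206612) = 0.00516529.
Running total after boundary: 0.0506198.
Order-1 term: 1/12 · (-0.000187829 − (-0.00150263)) = 0.000109567.
After k=1: 0.0507294.
Order-2 term: −1/720 · (-4.65691e-06 − (-0.000149021)) = -2.00506e-07.

S_2 ≈ 0.0507292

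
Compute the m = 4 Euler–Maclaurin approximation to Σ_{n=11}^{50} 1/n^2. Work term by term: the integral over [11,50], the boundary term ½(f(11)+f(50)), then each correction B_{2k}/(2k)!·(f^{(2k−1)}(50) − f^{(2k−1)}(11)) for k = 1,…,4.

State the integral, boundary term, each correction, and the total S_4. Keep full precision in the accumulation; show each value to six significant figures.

S_4 ≈ 0.0753650

Integral: ∫_11^50 1/x^2 dx = 0.0709091.
Endpoint term: (f(11) + f(50))/2 = (0.00826446 + 0.000400000)/2 = 0.00433223.
Integral + boundary = 0.0752413.
Correction k=1: B_{2}/2! · (f^{(1)}(50) − f^{(1)}(11)) = 1/12 · (-1.60000e-05 − (-0.00150263)) = 0.000123886.
After k=1: 0.0753652.
Correction k=2: B_{4}/4! · (f^{(3)}(50) − f^{(3)}(11)) = −1/720 · (-7.68000e-08 − (-0.000149021)) = -2.06867e-07.
After k=2: 0.0753650.
Correction k=3: B_{6}/6! · (f^{(5)}(50) − f^{(5)}(11)) = 1/30240 · (-9.21600e-10 − (-3.69474e-05)) = 1.22177e-09.
After k=3: 0.0753650.
Correction k=4: B_{8}/8! · (f^{(7)}(50) − f^{(7)}(11)) = −1/1209600 · (-2.06438e-11 − (-1.70996e-05)) = -1.41366e-11.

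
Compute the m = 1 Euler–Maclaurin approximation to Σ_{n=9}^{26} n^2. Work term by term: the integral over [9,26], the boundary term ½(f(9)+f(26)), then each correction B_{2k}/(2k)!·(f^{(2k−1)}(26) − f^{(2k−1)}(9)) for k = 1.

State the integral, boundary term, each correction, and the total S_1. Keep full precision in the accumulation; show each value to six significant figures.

S_1 ≈ 5997.00

∫_9^26 x^2 dx evaluates to 5615.67.
Endpoint term: (f(9) + f(26))/2 = (81.0000 + 676.000)/2 = 378.500.
Running total after boundary: 5994.17.
Order-1 term: 1/12 · (52.0000 − 18.0000) = 2.83333.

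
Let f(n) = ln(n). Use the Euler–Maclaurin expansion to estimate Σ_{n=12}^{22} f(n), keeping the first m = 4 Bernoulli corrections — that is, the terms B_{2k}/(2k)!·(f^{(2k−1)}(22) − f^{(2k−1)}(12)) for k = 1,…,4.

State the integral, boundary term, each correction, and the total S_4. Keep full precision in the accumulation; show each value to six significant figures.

S_4 ≈ 30.9689

Integral: ∫_12^22 ln(x) dx = 28.1841.
Boundary: ½(f(12) + f(22)) = ½(2.48491 + 3.09104) = 2.78797.
So far: 30.9720.
Order-1 term: 1/12 · (0.0454545 − 0.0833333) = -0.00315657.
Running total after k=1: 30.9689.
Order-2 term: −1/720 · (0.000187829 − 0.00115741) = 1.34664e-06.
Running total after k=2: 30.9689.
Order-3 term: 1/30240 · (4.65691e-06 − 9.64506e-05) = -3.03551e-09.
Running total after k=3: 30.9689.
Order-4 term: −1/1209600 · (2.88651e-07 − 2.00939e-05) = 1.63734e-11.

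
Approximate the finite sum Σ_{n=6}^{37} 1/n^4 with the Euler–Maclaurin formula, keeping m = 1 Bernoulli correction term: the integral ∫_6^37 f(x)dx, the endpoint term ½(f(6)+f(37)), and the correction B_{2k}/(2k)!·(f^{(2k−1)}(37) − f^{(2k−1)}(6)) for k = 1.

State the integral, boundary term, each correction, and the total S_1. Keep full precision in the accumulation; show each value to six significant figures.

Integral: ∫_6^37 1/x^4 dx = 0.00153663.
Boundary: ½(f(6) + f(37)) = ½(0.000771605 + 5.33572e-07) = 0.000386069.
Running total after boundary: 0.00192270.
Order-1 term: 1/12 · (-5.76835e-08 − (-0.000514403)) = 4.28621e-05.

S_1 ≈ 0.00196556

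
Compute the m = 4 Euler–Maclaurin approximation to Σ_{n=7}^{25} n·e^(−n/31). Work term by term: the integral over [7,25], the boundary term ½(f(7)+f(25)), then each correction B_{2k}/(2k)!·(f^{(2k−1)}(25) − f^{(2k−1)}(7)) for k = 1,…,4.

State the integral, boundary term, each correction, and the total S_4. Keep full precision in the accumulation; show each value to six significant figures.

The integral term ∫_7^25 x·e^(−x/31) dx = 164.875.
Boundary: ½(f(7) + f(25)) = ½(5.58511 + 11.1610) = 8.37305.
So far: 173.248.
k=1: B_{2}/(2)! × [f^{(1)}(25) − f^{(1)}(7)] = 1/12 × (0.0864076 − 0.617708) = -0.0442750.
Running total after k=1: 173.204.
k=2: B_{4}/(4)! × [f^{(3)}(25) − f^{(3)}(7)] = −1/720 × (0.00101903 − 0.00230328) = 1.78368e-06.
Running total after k=2: 173.204.
k=3: B_{6}/(6)! × [f^{(5)}(25) − f^{(5)}(7)] = 1/30240 × (2.02720e-06 − 4.12465e-06) = -6.93599e-11.
Running total after k=3: 173.204.
k=4: B_{8}/(8)! × [f^{(7)}(25) − f^{(7)}(7)] = −1/1209600 × (3.11553e-09 − 6.09005e-09) = 2.45910e-15.

S_4 ≈ 173.204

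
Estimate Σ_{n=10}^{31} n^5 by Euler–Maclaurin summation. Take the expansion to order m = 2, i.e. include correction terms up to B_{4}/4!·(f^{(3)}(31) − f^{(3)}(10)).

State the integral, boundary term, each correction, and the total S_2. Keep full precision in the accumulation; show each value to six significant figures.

S_2 ≈ 1.62496e+08

Integral: ∫_10^31 x^5 dx = 1.47751e+08.
½[f(10) + f(31)] = ½[100000 + 2.86292e+07] = 1.43646e+07.
Running total after boundary: 1.62115e+08.
Correction k=1: B_{2}/2! · (f^{(1)}(31) − f^{(1)}(10)) = 1/12 · (4.61760e+06 − 50000.0) = 380634.
After k=1: 1.62496e+08.
Correction k=2: B_{4}/4! · (f^{(3)}(31) − f^{(3)}(10)) = −1/720 · (57660.0 − 6000.00) = -71.7500.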